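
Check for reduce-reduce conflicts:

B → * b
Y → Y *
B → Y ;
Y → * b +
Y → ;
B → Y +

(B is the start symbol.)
No reduce-reduce conflicts

Augment with B' → B and build the canonical LR(0) collection (I0 = CLOSURE({[B' → . B]}), then GOTO on every symbol after a dot until no new states appear). It has 10 states:
  I0: { [B → . * b], [B → . Y +], [B → . Y ;], [B' → . B], [Y → . * b +], [Y → . ;], [Y → . Y *] }  — shift
  I1: { [B → * . b], [Y → * . b +] }  — shift
  I2: { [Y → ; .] }  — reduce
  I3: { [B' → B .] }  — accept
  I4: { [B → Y . +], [B → Y . ;], [Y → Y . *] }  — shift
  I5: { [Y → Y * .] }  — reduce
  I6: { [B → Y + .] }  — reduce
  I7: { [B → Y ; .] }  — reduce
  I8: { [B → * b .], [Y → * b . +] }  — shift, reduce
  I9: { [Y → * b + .] }  — reduce

No state contains more than one complete item.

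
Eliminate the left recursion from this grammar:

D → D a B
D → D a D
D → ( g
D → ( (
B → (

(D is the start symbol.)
D → ( g D'
D → ( ( D'
D' → a B D'
D' → a D D'
D' → ε
B → (

D is directly left-recursive. The standard transformation for
  A → A α₁ | ... | A α_m | β₁ | ... | β_n
is
  A  → β₁ A' | ... | β_n A'
  A' → α₁ A' | ... | α_m A' | ε

D → ( g becomes D → ( g D'
D → ( ( becomes D → ( ( D'
D → D a B becomes D' → a B D'
D → D a D becomes D' → a D D'
Add D' → ε

Productions for other non-terminals are unchanged:
  B → (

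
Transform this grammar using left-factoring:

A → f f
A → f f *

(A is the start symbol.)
Left-factoring transforms A → αβ₁ | αβ₂ into A → αA' and A' → β₁ | β₂
(α is the longest common prefix among the alternatives). Repeat until
no nonterminal has two alternatives with a common prefix.

Round 1: A has alternatives sharing prefix 'f f'. Introduce A': A → f f A'
  Add: A' → ε
  Add: A' → *

No remaining common prefixes — done.

Resulting grammar:
A → f f A'
A' → ε
A' → *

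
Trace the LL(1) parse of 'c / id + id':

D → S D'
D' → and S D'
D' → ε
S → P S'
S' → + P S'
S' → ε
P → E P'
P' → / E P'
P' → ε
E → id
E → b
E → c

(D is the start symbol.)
Stack is shown with the top on the left.

Stack           Input          Action
-------------------------------------
D $             c / id + id $  output D → S D'
S D' $          c / id + id $  output S → P S'
P S' D' $       c / id + id $  output P → E P'
E P' S' D' $    c / id + id $  output E → c
c P' S' D' $    c / id + id $  match 'c'
P' S' D' $      / id + id $    output P' → / E P'
/ E P' S' D' $  / id + id $    match '/'
E P' S' D' $    id + id $      output E → id
id P' S' D' $   id + id $      match 'id'
P' S' D' $      + id $         output P' → ε
S' D' $         + id $         output S' → + P S'
+ P S' D' $     + id $         match '+'
P S' D' $       id $           output P → E P'
E P' S' D' $    id $           output E → id
id P' S' D' $   id $           match 'id'
P' S' D' $      $              output P' → ε
S' D' $         $              output S' → ε
D' $            $              output D' → ε
$               $              accept

The string is accepted.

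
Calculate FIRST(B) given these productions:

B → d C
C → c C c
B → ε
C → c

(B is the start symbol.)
{ 'd', ε }

To compute FIRST(B), examine every production with B on the left-hand side, reading each right-hand side left to right until a non-nullable symbol is reached.

From B → d C:
  - d is a terminal: add 'd' and stop
From B → ε:
  - ε-production, so ε ∈ FIRST(B)

Collecting: FIRST(B) = { 'd', ε }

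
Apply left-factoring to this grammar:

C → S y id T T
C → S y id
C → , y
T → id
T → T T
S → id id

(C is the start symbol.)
C → S y id C'
C' → T T
C' → ε
C → , y
T → id
T → T T
S → id id

Left-factoring transforms A → αβ₁ | αβ₂ into A → αA' and A' → β₁ | β₂
(α is the longest common prefix among the alternatives). Repeat until
no nonterminal has two alternatives with a common prefix.

Round 1: C has alternatives sharing prefix 'S y id'. Introduce C': C → S y id C'
  Add: C' → T T
  Add: C' → ε

No remaining common prefixes — done.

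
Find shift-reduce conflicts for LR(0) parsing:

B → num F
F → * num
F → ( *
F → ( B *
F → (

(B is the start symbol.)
Yes — I3: [F → ( .] vs [B → . num F]

A shift-reduce conflict occurs when an LR(0) state has both:
  - a complete (reduce) item [A → α .] (dot at the end), and
  - a shift item [B → β . c γ] (dot before a terminal).

Augment with B' → B and build the canonical LR(0) collection (I0 = CLOSURE({[B' → . B]}), then GOTO on every symbol after a dot until no new states appear). It has 10 states:
  I0: { [B → . num F], [B' → . B] }  — shift
  I1: { [B' → B .] }  — accept
  I2: { [B → num . F], [F → . ( *], [F → . ( B *], [F → . (], [F → . * num] }  — shift
  I3: { [B → . num F], [F → ( . *], [F → ( . B *], [F → ( .] }  — shift, reduce
  I4: { [F → * . num] }  — shift
  I5: { [B → num F .] }  — reduce
  I6: { [F → * num .] }  — reduce
  I7: { [F → ( * .] }  — reduce
  I8: { [F → ( B . *] }  — shift
  I9: { [F → ( B * .] }  — reduce

I3 contains reduce item [F → ( .] and shift items [B → . num F], [F → ( . *] — shift-reduce conflict.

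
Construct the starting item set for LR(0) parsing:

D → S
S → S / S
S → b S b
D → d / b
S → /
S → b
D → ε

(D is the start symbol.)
{ [D → . S], [D → . d / b], [D → .], [D' → . D], [S → . /], [S → . S / S], [S → . b S b], [S → . b] }

First, augment the grammar with D' → D
I₀ = CLOSURE({ [D' → . D] }):
  [D' → . D] has the dot before D: add [D → . S], [D → . d / b], [D → .]
  [D → . S] has the dot before S: add [S → . S / S], [S → . b S b], [S → . /], [S → . b]
No further items can be added.

I₀ = { [D → . S], [D → . d / b], [D → .], [D' → . D], [S → . /], [S → . S / S], [S → . b S b], [S → . b] }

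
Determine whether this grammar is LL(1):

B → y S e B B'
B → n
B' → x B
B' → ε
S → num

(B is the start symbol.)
No. Predict set conflict for B': { 'x' }

A grammar is LL(1) if for each non-terminal N with multiple productions, the predict sets of those productions are pairwise disjoint, where PREDICT(N → α) = (FIRST(α) \ {ε}) ∪ (FOLLOW(N) if α ⇒* ε).

Relevant sets:
  FOLLOW(B') = { $, 'x' }

For B:
  PREDICT(B → y S e B B') = { 'y' }
  PREDICT(B → n) = { 'n' }
For B':
  PREDICT(B' → x B) = { 'x' }
  PREDICT(B' → ε) = { $, 'x' }
S has a single production, so nothing to check there.

Conflict found: Predict set conflict for B': { 'x' }
The grammar is NOT LL(1).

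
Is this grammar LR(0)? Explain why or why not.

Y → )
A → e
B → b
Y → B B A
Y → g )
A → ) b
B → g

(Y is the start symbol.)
No. Shift-reduce conflict between [B → g .] and [Y → g . )]

A grammar is LR(0) if no state in the canonical LR(0) collection has:
  - both a shift item (dot before a terminal) and a complete item (shift-reduce conflict), or
  - two or more complete items (reduce-reduce conflict; the accept item [Y' → Y .] counts as a complete item here).

Augment with Y' → Y and build the canonical LR(0) collection (I0 = CLOSURE({[Y' → . Y]}), then GOTO on every symbol after a dot until no new states appear). It has 13 states:
  I0: { [B → . b], [B → . g], [Y → . )], [Y → . B B A], [Y → . g )], [Y' → . Y] }  — shift
  I1: { [Y → ) .] }  — reduce
  I2: { [B → . b], [B → . g], [Y → B . B A] }  — shift
  I3: { [Y' → Y .] }  — accept
  I4: { [B → b .] }  — reduce
  I5: { [B → g .], [Y → g . )] }  — shift, reduce
  I6: { [Y → g ) .] }  — reduce
  I7: { [A → . ) b], [A → . e], [Y → B B . A] }  — shift
  I8: { [B → g .] }  — reduce
  I9: { [A → ) . b] }  — shift
  I10: { [Y → B B A .] }  — reduce
  I11: { [A → e .] }  — reduce
  I12: { [A → ) b .] }  — reduce

Conflict in state I5:
  Shift-reduce conflict between [B → g .] and [Y → g . )]
So the grammar is NOT LR(0).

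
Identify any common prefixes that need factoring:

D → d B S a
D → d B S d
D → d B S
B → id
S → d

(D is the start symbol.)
Left-factoring is needed when two productions for the same non-terminal
share a common prefix on the right-hand side.

Productions for D:
  D → d B S a
  D → d B S d
  D → d B S

Found common prefix 'd B S' in productions for D

Answer: Yes, D has productions with common prefix 'd B S'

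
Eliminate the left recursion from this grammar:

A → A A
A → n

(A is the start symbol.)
A → n A'
A' → A A'
A' → ε

A is directly left-recursive. The standard transformation for
  A → A α₁ | ... | A α_m | β₁ | ... | β_n
is
  A  → β₁ A' | ... | β_n A'
  A' → α₁ A' | ... | α_m A' | ε

A → n becomes A → n A'
A → A A becomes A' → A A'
Add A' → ε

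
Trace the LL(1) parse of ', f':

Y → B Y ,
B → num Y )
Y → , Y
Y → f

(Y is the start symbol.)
LL(1) parsing maintains a stack (initially the start symbol over $) and the input. At each step: if the stack top is a terminal, match it against the current input token; if it is a non-terminal N, replace it with the RHS of M[N, lookahead] (the unique production whose predict set contains the lookahead).

Stack is shown with the top on the left.

Stack  Input  Action
--------------------
Y $    , f $  output Y → , Y
, Y $  , f $  match ','
Y $    f $    output Y → f
f $    f $    match 'f'
$      $      accept

The string is accepted.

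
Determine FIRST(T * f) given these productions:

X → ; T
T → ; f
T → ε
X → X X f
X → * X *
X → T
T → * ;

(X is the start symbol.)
{ '*', ';' }

FIRST sets of the non-terminals involved (from the grammar, by fixed-point iteration):
  FIRST(T) = { '*', ';', ε }

To compute FIRST(T * f), process the symbols left to right:
Symbol T is a non-terminal. Add FIRST(T) \ {ε} = { '*', ';' }
T is nullable (ε ∈ FIRST(T)), continue to the next symbol.
Symbol * is a terminal. Add '*' and stop.
FIRST(T * f) = { '*', ';' }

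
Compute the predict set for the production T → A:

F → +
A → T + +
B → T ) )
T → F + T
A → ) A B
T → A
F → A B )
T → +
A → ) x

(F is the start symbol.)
PREDICT(T → A) = (FIRST(RHS) \ {ε}) ∪ (FOLLOW(T) if ε ∈ FIRST(RHS), i.e. RHS ⇒* ε)
FIRST(A) = { ')', '+' }
FIRST(A) = { ')', '+' }
ε ∉ FIRST(A), so FOLLOW(T) is not added.
PREDICT(T → A) = { ')', '+' }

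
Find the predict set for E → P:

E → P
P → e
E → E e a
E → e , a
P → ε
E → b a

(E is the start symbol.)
PREDICT(E → P) = (FIRST(RHS) \ {ε}) ∪ (FOLLOW(E) if ε ∈ FIRST(RHS), i.e. RHS ⇒* ε)
FIRST(P) = { 'e', ε }
FIRST(P) = { 'e', ε }
ε ∈ FIRST(P) (the right-hand side is nullable), so add FOLLOW(E) = { $, 'e' }
PREDICT(E → P) = { $, 'e' }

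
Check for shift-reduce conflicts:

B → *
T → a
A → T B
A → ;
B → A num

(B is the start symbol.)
No shift-reduce conflicts

Augment with B' → B and build the canonical LR(0) collection (I0 = CLOSURE({[B' → . B]}), then GOTO on every symbol after a dot until no new states appear). It has 9 states:
  I0: { [A → . ;], [A → . T B], [B → . *], [B → . A num], [B' → . B], [T → . a] }  — shift
  I1: { [B → * .] }  — reduce
  I2: { [A → ; .] }  — reduce
  I3: { [B → A . num] }  — shift
  I4: { [B' → B .] }  — accept
  I5: { [A → . ;], [A → . T B], [A → T . B], [B → . *], [B → . A num], [T → . a] }  — shift
  I6: { [T → a .] }  — reduce
  I7: { [A → T B .] }  — reduce
  I8: { [B → A num .] }  — reduce

No state contains both a complete item and a shift item.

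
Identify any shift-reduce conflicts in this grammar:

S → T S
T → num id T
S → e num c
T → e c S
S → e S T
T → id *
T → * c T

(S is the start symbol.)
A shift-reduce conflict occurs when an LR(0) state has both:
  - a complete (reduce) item [A → α .] (dot at the end), and
  - a shift item [B → β . c γ] (dot before a terminal).

Augment with S' → S and build the canonical LR(0) collection (I0 = CLOSURE({[S' → . S]}), then GOTO on every symbol after a dot until no new states appear). It has 20 states:
  I0: { [S → . T S], [S → . e S T], [S → . e num c], [S' → . S], [T → . * c T], [T → . e c S], [T → . id *], [T → . num id T] }  — shift
  I1: { [T → * . c T] }  — shift
  I2: { [S' → S .] }  — accept
  I3: { [S → . T S], [S → . e S T], [S → . e num c], [S → T . S], [T → . * c T], [T → . e c S], [T → . id *], [T → . num id T] }  — shift
  I4: { [S → . T S], [S → . e S T], [S → . e num c], [S → e . S T], [S → e . num c], [T → . * c T], [T → . e c S], [T → . id *], [T → . num id T], [T → e . c S] }  — shift
  I5: { [T → id . *] }  — shift
  I6: { [T → num . id T] }  — shift
  I7: { [T → . * c T], [T → . e c S], [T → . id *], [T → . num id T], [T → num id . T] }  — shift
  I8: { [T → num id T .] }  — reduce
  I9: { [T → e . c S] }  — shift
  I10: { [S → . T S], [S → . e S T], [S → . e num c], [T → . * c T], [T → . e c S], [T → . id *], [T → . num id T], [T → e c . S] }  — shift
  I11: { [T → e c S .] }  — reduce
  I12: { [T → id * .] }  — reduce
  I13: { [S → e S . T], [T → . * c T], [T → . e c S], [T → . id *], [T → . num id T] }  — shift
  I14: { [S → e num . c], [T → num . id T] }  — shift
  I15: { [S → e num c .] }  — reduce
  I16: { [S → e S T .] }  — reduce
  I17: { [S → T S .] }  — reduce
  I18: { [T → * c . T], [T → . * c T], [T → . e c S], [T → . id *], [T → . num id T] }  — shift
  I19: { [T → * c T .] }  — reduce

No state contains both a complete item and a shift item.

Answer: No shift-reduce conflicts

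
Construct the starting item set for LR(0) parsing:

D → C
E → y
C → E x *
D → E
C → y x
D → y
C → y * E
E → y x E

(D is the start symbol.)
First, augment the grammar with D' → D
I₀ = CLOSURE({ [D' → . D] }):
  [D' → . D] has the dot before D: add [D → . C], [D → . E], [D → . y]
  [D → . C] has the dot before C: add [C → . E x *], [C → . y x], [C → . y * E]
  [D → . E] has the dot before E: add [E → . y], [E → . y x E]
No further items can be added.

I₀ = { [C → . E x *], [C → . y * E], [C → . y x], [D → . C], [D → . E], [D → . y], [D' → . D], [E → . y x E], [E → . y] }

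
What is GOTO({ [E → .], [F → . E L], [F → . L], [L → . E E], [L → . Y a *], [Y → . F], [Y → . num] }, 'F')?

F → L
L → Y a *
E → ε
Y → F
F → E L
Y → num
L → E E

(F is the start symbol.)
GOTO(I, 'F') = CLOSURE({ [A → αX.β] : [A → α.Xβ] ∈ I, X = 'F' })

Items with dot before 'F', with the dot advanced:
  [Y → . F] → [Y → F .]
Closure adds nothing (no advanced item has the dot before a non-terminal).

GOTO = { [Y → F .] }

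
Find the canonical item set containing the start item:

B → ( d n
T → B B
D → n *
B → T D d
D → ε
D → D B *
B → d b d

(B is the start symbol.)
{ [B → . ( d n], [B → . T D d], [B → . d b d], [B' → . B], [T → . B B] }

First, augment the grammar with B' → B
I₀ = CLOSURE({ [B' → . B] }):
  [B' → . B] has the dot before B: add [B → . ( d n], [B → . T D d], [B → . d b d]
  [B → . T D d] has the dot before T: add [T → . B B]
No further items can be added.

I₀ = { [B → . ( d n], [B → . T D d], [B → . d b d], [B' → . B], [T → . B B] }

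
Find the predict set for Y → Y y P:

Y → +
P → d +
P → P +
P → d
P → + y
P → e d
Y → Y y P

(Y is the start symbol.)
{ '+' }

PREDICT(Y → Y y P) = (FIRST(RHS) \ {ε}) ∪ (FOLLOW(Y) if ε ∈ FIRST(RHS), i.e. RHS ⇒* ε)
FIRST(Y) = { '+' }
FIRST(Y y P) = { '+' }
ε ∉ FIRST(Y y P), so FOLLOW(Y) is not added.
PREDICT(Y → Y y P) = { '+' }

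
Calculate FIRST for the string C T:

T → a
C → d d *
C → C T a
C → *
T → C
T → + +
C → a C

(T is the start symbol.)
FIRST sets of the non-terminals involved (from the grammar, by fixed-point iteration):
  FIRST(C) = { '*', 'a', 'd' }

To compute FIRST(C T), process the symbols left to right:
Symbol C is a non-terminal. Add FIRST(C) \ {ε} = { '*', 'a', 'd' }
C is not nullable (ε ∉ FIRST(C)), so stop here.
FIRST(C T) = { '*', 'a', 'd' }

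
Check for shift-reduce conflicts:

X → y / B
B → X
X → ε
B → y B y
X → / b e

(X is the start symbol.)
Yes — I0: [X → .] vs [X → . / b e]; I4: [X → .] vs [B → . y B y]; I7: [X → .] vs [B → . y B y]; I8: [X → .] vs [B → . y B y]

Augment with X' → X and build the canonical LR(0) collection (I0 = CLOSURE({[X' → . X]}), then GOTO on every symbol after a dot until no new states appear). It has 13 states:
  I0: { [X → . / b e], [X → . y / B], [X → .], [X' → . X] }  — shift, reduce
  I1: { [X → / . b e] }  — shift
  I2: { [X' → X .] }  — accept
  I3: { [X → y . / B] }  — shift
  I4: { [B → . X], [B → . y B y], [X → . / b e], [X → . y / B], [X → .], [X → y / . B] }  — shift, reduce
  I5: { [X → y / B .] }  — reduce
  I6: { [B → X .] }  — reduce
  I7: { [B → . X], [B → . y B y], [B → y . B y], [X → . / b e], [X → . y / B], [X → .], [X → y . / B] }  — shift, reduce
  I8: { [B → . X], [B → . y B y], [X → . / b e], [X → . y / B], [X → .], [X → / . b e], [X → y / . B] }  — shift, reduce
  I9: { [B → y B . y] }  — shift
  I10: { [B → y B y .] }  — reduce
  I11: { [X → / b . e] }  — shift
  I12: { [X → / b e .] }  — reduce

I0 contains reduce item [X → .] and shift items [X → . / b e], [X → . y / B] — shift-reduce conflict.
I4 contains reduce item [X → .] and shift items [B → . y B y], [X → . / b e], [X → . y / B] — shift-reduce conflict.
I7 contains reduce item [X → .] and shift items [B → . y B y], [X → . / b e], [X → . y / B], [X → y . / B] — shift-reduce conflict.
I8 contains reduce item [X → .] and shift items [B → . y B y], [X → . / b e], [X → / . b e], [X → . y / B] — shift-reduce conflict.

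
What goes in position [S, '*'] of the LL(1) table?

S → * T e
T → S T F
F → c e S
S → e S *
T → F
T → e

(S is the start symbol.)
S → * T e

To find M[S, '*'], we find productions for S where '*' is in the predict set (PREDICT(N → α) = (FIRST(α) \ {ε}) ∪ (FOLLOW(N) if α ⇒* ε)).

S → * T e: PREDICT = { '*' }
  '*' is in predict set, so this production goes in M[S, '*']
S → e S *: PREDICT = { 'e' }

M[S, '*'] = S → * T e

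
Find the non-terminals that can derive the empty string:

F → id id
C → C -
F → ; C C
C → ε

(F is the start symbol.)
{ 'C' }

A non-terminal is nullable if it can derive ε (the empty string): either it has an ε-production, or it has a production whose right-hand side consists entirely of nullable non-terminals.

ε-productions: C → ε
So C is immediately nullable.
No further non-terminal can be added: every production for the remaining non-terminals contains a terminal or a non-nullable non-terminal.
Nullable = { 'C' }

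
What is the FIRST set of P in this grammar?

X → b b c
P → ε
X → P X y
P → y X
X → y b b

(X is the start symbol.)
To compute FIRST(P), examine every production with P on the left-hand side, reading each right-hand side left to right until a non-nullable symbol is reached.

From P → ε:
  - ε-production, so ε ∈ FIRST(P)
From P → y X:
  - y is a terminal: add 'y' and stop

Collecting: FIRST(P) = { 'y', ε }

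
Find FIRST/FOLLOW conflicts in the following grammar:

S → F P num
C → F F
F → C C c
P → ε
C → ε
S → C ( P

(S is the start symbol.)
Yes. C → F F with FOLLOW(C) on { 'c' }

A FIRST/FOLLOW conflict occurs when a non-terminal N has a nullable alternative N → β (β ⇒* ε) and another alternative N → α with FIRST(α) ∩ FOLLOW(N) ≠ ∅: on such a lookahead the parser cannot decide between expanding α and letting N vanish via β.

Nullable non-terminals: C, P.
FIRST sets used below: FIRST(F) = { 'c' }

C: nullable alternative(s) C → ε; FOLLOW(C) = { '(', 'c' }
  C → F F: FIRST \ {ε} = { 'c' } — overlaps FOLLOW(C) on { 'c' }: CONFLICT
  C → ε: FIRST \ {ε} = { } — this is the only nullable alternative, skip
P has a nullable alternative but only one production, so nothing to check.

F, S have no nullable alternative, so no FIRST/FOLLOW check is needed there.

So the grammar has 1 FIRST/FOLLOW conflict (marked CONFLICT above).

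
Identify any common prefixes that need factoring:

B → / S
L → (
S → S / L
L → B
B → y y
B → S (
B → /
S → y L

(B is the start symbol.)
Left-factoring is needed when two productions for the same non-terminal
share a common prefix on the right-hand side.

Productions for B:
  B → / S
  B → y y
  B → S (
  B → /
Productions for L:
  L → (
  L → B
Productions for S:
  S → S / L
  S → y L

Found common prefix '/' in productions for B

Answer: Yes, B has productions with common prefix '/'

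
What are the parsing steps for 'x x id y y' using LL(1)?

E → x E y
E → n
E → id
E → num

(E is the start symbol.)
Stack is shown with the top on the left.

Stack      Input         Action
-------------------------------
E $        x x id y y $  output E → x E y
x E y $    x x id y y $  match 'x'
E y $      x id y y $    output E → x E y
x E y y $  x id y y $    match 'x'
E y y $    id y y $      output E → id
id y y $   id y y $      match 'id'
y y $      y y $         match 'y'
y $        y $           match 'y'
$          $             accept

The string is accepted.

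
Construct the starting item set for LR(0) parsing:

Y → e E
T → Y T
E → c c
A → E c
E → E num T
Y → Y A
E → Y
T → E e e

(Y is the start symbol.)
First, augment the grammar with Y' → Y
I₀ = CLOSURE({ [Y' → . Y] }):
  [Y' → . Y] has the dot before Y: add [Y → . e E], [Y → . Y A]
No further items can be added.

I₀ = { [Y → . Y A], [Y → . e E], [Y' → . Y] }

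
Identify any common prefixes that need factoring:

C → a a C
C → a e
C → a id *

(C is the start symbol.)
Left-factoring is needed when two productions for the same non-terminal
share a common prefix on the right-hand side.

Productions for C:
  C → a a C
  C → a e
  C → a id *

Found common prefix 'a' in productions for C

Answer: Yes, C has productions with common prefix 'a'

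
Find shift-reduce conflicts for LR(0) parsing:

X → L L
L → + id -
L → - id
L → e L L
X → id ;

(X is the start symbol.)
Augment with X' → X and build the canonical LR(0) collection (I0 = CLOSURE({[X' → . X]}), then GOTO on every symbol after a dot until no new states appear). It has 14 states:
  I0: { [L → . + id -], [L → . - id], [L → . e L L], [X → . L L], [X → . id ;], [X' → . X] }  — shift
  I1: { [L → + . id -] }  — shift
  I2: { [L → - . id] }  — shift
  I3: { [L → . + id -], [L → . - id], [L → . e L L], [X → L . L] }  — shift
  I4: { [X' → X .] }  — accept
  I5: { [L → . + id -], [L → . - id], [L → . e L L], [L → e . L L] }  — shift
  I6: { [X → id . ;] }  — shift
  I7: { [X → id ; .] }  — reduce
  I8: { [L → . + id -], [L → . - id], [L → . e L L], [L → e L . L] }  — shift
  I9: { [L → e L L .] }  — reduce
  I10: { [X → L L .] }  — reduce
  I11: { [L → - id .] }  — reduce
  I12: { [L → + id . -] }  — shift
  I13: { [L → + id - .] }  — reduce

No state contains both a complete item and a shift item.

Answer: No shift-reduce conflicts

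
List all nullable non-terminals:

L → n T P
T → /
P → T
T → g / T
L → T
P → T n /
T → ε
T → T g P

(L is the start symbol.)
{ 'L', 'P', 'T' }

ε-productions: T → ε
So T is immediately nullable.
P → T: every symbol on the right is nullable, so P is nullable too.
L → T: every symbol on the right is nullable, so L is nullable too.
Every non-terminal is now nullable.
Nullable = { 'L', 'P', 'T' }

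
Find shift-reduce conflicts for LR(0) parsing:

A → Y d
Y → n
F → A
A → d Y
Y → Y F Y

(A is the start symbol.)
A shift-reduce conflict occurs when an LR(0) state has both:
  - a complete (reduce) item [A → α .] (dot at the end), and
  - a shift item [B → β . c γ] (dot before a terminal).

Augment with A' → A and build the canonical LR(0) collection (I0 = CLOSURE({[A' → . A]}), then GOTO on every symbol after a dot until no new states appear). It has 10 states:
  I0: { [A → . Y d], [A → . d Y], [A' → . A], [Y → . Y F Y], [Y → . n] }  — shift
  I1: { [A' → A .] }  — accept
  I2: { [A → . Y d], [A → . d Y], [A → Y . d], [F → . A], [Y → . Y F Y], [Y → . n], [Y → Y . F Y] }  — shift
  I3: { [A → d . Y], [Y → . Y F Y], [Y → . n] }  — shift
  I4: { [Y → n .] }  — reduce
  I5: { [A → . Y d], [A → . d Y], [A → d Y .], [F → . A], [Y → . Y F Y], [Y → . n], [Y → Y . F Y] }  — shift, reduce
  I6: { [F → A .] }  — reduce
  I7: { [Y → . Y F Y], [Y → . n], [Y → Y F . Y] }  — shift
  I8: { [A → . Y d], [A → . d Y], [F → . A], [Y → . Y F Y], [Y → . n], [Y → Y . F Y], [Y → Y F Y .] }  — shift, reduce
  I9: { [A → Y d .], [A → d . Y], [Y → . Y F Y], [Y → . n] }  — shift, reduce

I5 contains reduce item [A → d Y .] and shift items [A → . d Y], [Y → . n] — shift-reduce conflict.
I8 contains reduce item [Y → Y F Y .] and shift items [A → . d Y], [Y → . n] — shift-reduce conflict.
I9 contains reduce item [A → Y d .] and shift item [Y → . n] — shift-reduce conflict.

Answer: Yes — I5: [A → d Y .] vs [A → . d Y]; I8: [Y → Y F Y .] vs [A → . d Y]; I9: [A → Y d .] vs [Y → . n]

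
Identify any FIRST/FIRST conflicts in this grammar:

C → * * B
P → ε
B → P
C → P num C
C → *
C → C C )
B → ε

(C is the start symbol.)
Yes. C → '*' '*' B / C → '*' on { '*' }; C → '*' '*' B / C → C C ')' on { '*' }; C → P num C / C → C C ')' on { 'num' }; C → '*' / C → C C ')' on { '*' }; B → P / B → ε on { ε }

FIRST sets of the non-terminals at (or reachable through a nullable prefix from) the front of some alternative:
  FIRST(P) = { ε }
  FIRST(C) = { '*', 'num' }

Productions for C:
  C → * * B: FIRST = { '*' }
  C → P num C: FIRST = { 'num' }
  C → *: FIRST = { '*' }
  C → C C ): FIRST = { '*', 'num' }
Productions for B:
  B → P: FIRST = { ε }
  B → ε: FIRST = { ε }
P has only one production, so no FIRST/FIRST conflict is possible there.

Conflict for C: C → * * B and C → *
  Overlap: { '*' }
Conflict for C: C → * * B and C → C C )
  Overlap: { '*' }
Conflict for C: C → P num C and C → C C )
  Overlap: { 'num' }
Conflict for C: C → * and C → C C )
  Overlap: { '*' }
Conflict for B: B → P and B → ε
  Overlap: { ε }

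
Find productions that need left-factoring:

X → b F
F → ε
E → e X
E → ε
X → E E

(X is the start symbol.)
Left-factoring is needed when two productions for the same non-terminal
share a common prefix on the right-hand side.

Productions for X:
  X → b F
  X → E E
Productions for E:
  E → e X
  E → ε

No common prefixes found.

Answer: No, left-factoring is not needed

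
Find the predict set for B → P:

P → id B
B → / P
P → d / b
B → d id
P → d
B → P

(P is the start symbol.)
{ 'd', 'id' }

PREDICT(B → P) = (FIRST(RHS) \ {ε}) ∪ (FOLLOW(B) if ε ∈ FIRST(RHS), i.e. RHS ⇒* ε)
FIRST(P) = { 'd', 'id' }
FIRST(P) = { 'd', 'id' }
ε ∉ FIRST(P), so FOLLOW(B) is not added.
PREDICT(B → P) = { 'd', 'id' }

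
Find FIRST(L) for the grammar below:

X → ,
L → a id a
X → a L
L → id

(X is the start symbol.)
From L → a id a:
  - a is a terminal: add 'a' and stop
From L → id:
  - id is a terminal: add 'id' and stop

Collecting: FIRST(L) = { 'a', 'id' }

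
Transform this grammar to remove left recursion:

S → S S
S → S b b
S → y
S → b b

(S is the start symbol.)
S is directly left-recursive. The standard transformation for
  A → A α₁ | ... | A α_m | β₁ | ... | β_n
is
  A  → β₁ A' | ... | β_n A'
  A' → α₁ A' | ... | α_m A' | ε

S → y becomes S → y S'
S → b b becomes S → b b S'
S → S S becomes S' → S S'
S → S b b becomes S' → b b S'
Add S' → ε

Resulting grammar:
S → y S'
S → b b S'
S' → S S'
S' → b b S'
S' → ε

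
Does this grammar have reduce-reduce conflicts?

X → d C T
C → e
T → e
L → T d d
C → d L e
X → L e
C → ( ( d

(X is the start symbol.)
No reduce-reduce conflicts

A reduce-reduce conflict occurs when an LR(0) state has two complete items [A → α .] and [B → β .] — both call for a reduction, and with no lookahead the parser cannot choose between them.

Augment with X' → X and build the canonical LR(0) collection (I0 = CLOSURE({[X' → . X]}), then GOTO on every symbol after a dot until no new states appear). It has 18 states:
  I0: { [L → . T d d], [T → . e], [X → . L e], [X → . d C T], [X' → . X] }  — shift
  I1: { [X → L . e] }  — shift
  I2: { [L → T . d d] }  — shift
  I3: { [X' → X .] }  — accept
  I4: { [C → . ( ( d], [C → . d L e], [C → . e], [X → d . C T] }  — shift
  I5: { [T → e .] }  — reduce
  I6: { [C → ( . ( d] }  — shift
  I7: { [T → . e], [X → d C . T] }  — shift
  I8: { [C → d . L e], [L → . T d d], [T → . e] }  — shift
  I9: { [C → e .] }  — reduce
  I10: { [C → d L . e] }  — shift
  I11: { [C → d L e .] }  — reduce
  I12: { [X → d C T .] }  — reduce
  I13: { [C → ( ( . d] }  — shift
  I14: { [C → ( ( d .] }  — reduce
  I15: { [L → T d . d] }  — shift
  I16: { [L → T d d .] }  — reduce
  I17: { [X → L e .] }  — reduce

No state contains more than one complete item.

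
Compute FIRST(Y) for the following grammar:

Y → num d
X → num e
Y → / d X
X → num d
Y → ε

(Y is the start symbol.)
From Y → num d:
  - num is a terminal: add 'num' and stop
From Y → / d X:
  - '/' is a terminal: add '/' and stop
From Y → ε:
  - ε-production, so ε ∈ FIRST(Y)

Collecting: FIRST(Y) = { '/', 'num', ε }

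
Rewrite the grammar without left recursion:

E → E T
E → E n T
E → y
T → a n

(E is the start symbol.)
E → y E'
E' → T E'
E' → n T E'
E' → ε
T → a n

E is directly left-recursive. The standard transformation for
  A → A α₁ | ... | A α_m | β₁ | ... | β_n
is
  A  → β₁ A' | ... | β_n A'
  A' → α₁ A' | ... | α_m A' | ε

E → y becomes E → y E'
E → E T becomes E' → T E'
E → E n T becomes E' → n T E'
Add E' → ε

Productions for other non-terminals are unchanged:
  T → a n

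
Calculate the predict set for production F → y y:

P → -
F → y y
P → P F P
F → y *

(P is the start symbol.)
PREDICT(F → y y) = (FIRST(RHS) \ {ε}) ∪ (FOLLOW(F) if ε ∈ FIRST(RHS), i.e. RHS ⇒* ε)
FIRST(y y) = { 'y' }
ε ∉ FIRST(y y), so FOLLOW(F) is not added.
PREDICT(F → y y) = { 'y' }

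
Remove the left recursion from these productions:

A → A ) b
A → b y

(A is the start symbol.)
A → b y A'
A' → ) b A'
A' → ε

A is directly left-recursive. The standard transformation for
  A → A α₁ | ... | A α_m | β₁ | ... | β_n
is
  A  → β₁ A' | ... | β_n A'
  A' → α₁ A' | ... | α_m A' | ε

A → b y becomes A → b y A'
A → A ) b becomes A' → ) b A'
Add A' → ε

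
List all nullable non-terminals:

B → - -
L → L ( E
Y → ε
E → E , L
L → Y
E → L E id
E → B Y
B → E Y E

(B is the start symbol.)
{ 'L', 'Y' }

A non-terminal is nullable if it can derive ε (the empty string): either it has an ε-production, or it has a production whose right-hand side consists entirely of nullable non-terminals.

ε-productions: Y → ε
So Y is immediately nullable.
L → Y: every symbol on the right is nullable, so L is nullable too.
No further non-terminal can be added: every production for the remaining non-terminals contains a terminal or a non-nullable non-terminal.
Nullable = { 'L', 'Y' }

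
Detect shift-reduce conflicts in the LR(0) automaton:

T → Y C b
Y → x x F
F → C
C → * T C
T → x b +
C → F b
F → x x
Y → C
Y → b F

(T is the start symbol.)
Yes — I9: [F → x x .] vs [C → . * T C]; I11: [Y → x x F .] vs [C → F . b]; I16: [Y → b F .] vs [C → F . b]; I17: [F → C .] vs [T → Y C . b]

A shift-reduce conflict occurs when an LR(0) state has both:
  - a complete (reduce) item [A → α .] (dot at the end), and
  - a shift item [B → β . c γ] (dot before a terminal).

Augment with T' → T and build the canonical LR(0) collection (I0 = CLOSURE({[T' → . T]}), then GOTO on every symbol after a dot until no new states appear). It has 21 states:
  I0: { [C → . * T C], [C → . F b], [F → . C], [F → . x x], [T → . Y C b], [T → . x b +], [T' → . T], [Y → . C], [Y → . b F], [Y → . x x F] }  — shift
  I1: { [C → * . T C], [C → . * T C], [C → . F b], [F → . C], [F → . x x], [T → . Y C b], [T → . x b +], [Y → . C], [Y → . b F], [Y → . x x F] }  — shift
  I2: { [F → C .], [Y → C .] }  — 2 reduces
  I3: { [C → F . b] }  — shift
  I4: { [T' → T .] }  — accept
  I5: { [C → . * T C], [C → . F b], [F → . C], [F → . x x], [T → Y . C b] }  — shift
  I6: { [C → . * T C], [C → . F b], [F → . C], [F → . x x], [Y → b . F] }  — shift
  I7: { [F → x . x], [T → x . b +], [Y → x . x F] }  — shift
  I8: { [T → x b . +] }  — shift
  I9: { [C → . * T C], [C → . F b], [F → . C], [F → . x x], [F → x x .], [Y → x x . F] }  — shift, reduce
  I10: { [F → C .] }  — reduce
  I11: { [C → F . b], [Y → x x F .] }  — shift, reduce
  I12: { [F → x . x] }  — shift
  I13: { [F → x x .] }  — reduce
  I14: { [C → F b .] }  — reduce
  I15: { [T → x b + .] }  — reduce
  I16: { [C → F . b], [Y → b F .] }  — shift, reduce
  I17: { [F → C .], [T → Y C . b] }  — shift, reduce
  I18: { [T → Y C b .] }  — reduce
  I19: { [C → * T . C], [C → . * T C], [C → . F b], [F → . C], [F → . x x] }  — shift
  I20: { [C → * T C .], [F → C .] }  — 2 reduces

I9 contains reduce item [F → x x .] and shift items [C → . * T C], [F → . x x] — shift-reduce conflict.
I11 contains reduce item [Y → x x F .] and shift item [C → F . b] — shift-reduce conflict.
I16 contains reduce item [Y → b F .] and shift item [C → F . b] — shift-reduce conflict.
I17 contains reduce item [F → C .] and shift item [T → Y C . b] — shift-reduce conflict.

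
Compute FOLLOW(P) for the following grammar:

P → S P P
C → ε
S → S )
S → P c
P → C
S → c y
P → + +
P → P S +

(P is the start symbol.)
To compute FOLLOW(P), find every occurrence of P on a right-hand side N → α P β: add FIRST(β) \ {ε}, and if β is empty or nullable also add FOLLOW(N). Iterate to a fixed point.

P is the start symbol, so $ ∈ FOLLOW(P).
In P → S P P: P is followed by P, add FIRST(P) \ {ε} = { '+', 'c' }
  P is nullable, so FOLLOW(P) is also included — that is the set being defined, nothing new
In P → S P P: P is at the end; this adds FOLLOW(P) to itself — nothing new
In S → P c: P is followed by c, add FIRST(c) \ {ε} = { 'c' }
In P → P S +: P is followed by S '+', add FIRST(S '+') \ {ε} = { '+', 'c' }

Taking the union: FOLLOW(P) = { $, '+', 'c' }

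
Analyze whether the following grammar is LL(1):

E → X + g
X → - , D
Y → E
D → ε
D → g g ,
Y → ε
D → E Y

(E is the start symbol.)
A grammar is LL(1) if for each non-terminal N with multiple productions, the predict sets of those productions are pairwise disjoint, where PREDICT(N → α) = (FIRST(α) \ {ε}) ∪ (FOLLOW(N) if α ⇒* ε).

Relevant sets:
  FIRST(E) = { '-' }
  FOLLOW(Y) = { '+' }
  FOLLOW(D) = { '+' }

For Y:
  PREDICT(Y → E) = { '-' }
  PREDICT(Y → ε) = { '+' }
For D:
  PREDICT(D → ε) = { '+' }
  PREDICT(D → g g ',') = { 'g' }
  PREDICT(D → E Y) = { '-' }
E, X have a single production, so nothing to check there.

All predict sets are disjoint. The grammar IS LL(1).

Answer: Yes, the grammar is LL(1).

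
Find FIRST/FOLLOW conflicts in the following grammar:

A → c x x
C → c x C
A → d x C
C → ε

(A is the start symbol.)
No FIRST/FOLLOW conflicts.

Nullable non-terminals: C.

C: nullable alternative(s) C → ε; FOLLOW(C) = { $ }
  C → c x C: FIRST \ {ε} = { 'c' } — disjoint from FOLLOW(C)
  C → ε: FIRST \ {ε} = { } — this is the only nullable alternative, skip

A has no nullable alternative, so no FIRST/FOLLOW check is needed there.

No FIRST/FOLLOW conflicts found.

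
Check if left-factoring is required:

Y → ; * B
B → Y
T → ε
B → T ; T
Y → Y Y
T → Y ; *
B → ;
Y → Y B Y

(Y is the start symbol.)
Yes, Y has productions with common prefix 'Y'

Left-factoring is needed when two productions for the same non-terminal
share a common prefix on the right-hand side.

Productions for Y:
  Y → ; * B
  Y → Y Y
  Y → Y B Y
Productions for B:
  B → Y
  B → T ; T
  B → ;
Productions for T:
  T → ε
  T → Y ; *

Found common prefix 'Y' in productions for Y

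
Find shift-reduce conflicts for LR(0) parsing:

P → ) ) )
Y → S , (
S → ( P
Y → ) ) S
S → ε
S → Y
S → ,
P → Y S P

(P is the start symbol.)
Yes — I0: [S → .] vs [P → . ) ) )]; I1: [S → .] vs [P → . ) ) )]; I6: [S → .] vs [S → . ( P]; I8: [S → .] vs [P → . ) ) )]; I10: [S → , .] vs [Y → S , . (]; I13: [S → .] vs [S → . ( P]; I14: [Y → ) ) S .] vs [Y → S . , (]; I16: [S → .] vs [P → ) ) . )]; I17: [P → ) ) ) .] vs [Y → ) . ) S]

Augment with P' → P and build the canonical LR(0) collection (I0 = CLOSURE({[P' → . P]}), then GOTO on every symbol after a dot until no new states appear). It has 19 states:
  I0: { [P → . ) ) )], [P → . Y S P], [P' → . P], [S → . ( P], [S → . ,], [S → . Y], [S → .], [Y → . ) ) S], [Y → . S , (] }  — shift, reduce
  I1: { [P → . ) ) )], [P → . Y S P], [S → ( . P], [S → . ( P], [S → . ,], [S → . Y], [S → .], [Y → . ) ) S], [Y → . S , (] }  — shift, reduce
  I2: { [P → ) . ) )], [Y → ) . ) S] }  — shift
  I3: { [S → , .] }  — reduce
  I4: { [P' → P .] }  — accept
  I5: { [Y → S . , (] }  — shift
  I6: { [P → Y . S P], [S → . ( P], [S → . ,], [S → . Y], [S → .], [S → Y .], [Y → . ) ) S], [Y → . S , (] }  — shift, 2 reduces
  I7: { [Y → ) . ) S] }  — shift
  I8: { [P → . ) ) )], [P → . Y S P], [P → Y S . P], [S → . ( P], [S → . ,], [S → . Y], [S → .], [Y → . ) ) S], [Y → . S , (], [Y → S . , (] }  — shift, reduce
  I9: { [S → Y .] }  — reduce
  I10: { [S → , .], [Y → S , . (] }  — shift, reduce
  I11: { [P → Y S P .] }  — reduce
  I12: { [Y → S , ( .] }  — reduce
  I13: { [S → . ( P], [S → . ,], [S → . Y], [S → .], [Y → ) ) . S], [Y → . ) ) S], [Y → . S , (] }  — shift, reduce
  I14: { [Y → ) ) S .], [Y → S . , (] }  — shift, reduce
  I15: { [Y → S , . (] }  — shift
  I16: { [P → ) ) . )], [S → . ( P], [S → . ,], [S → . Y], [S → .], [Y → ) ) . S], [Y → . ) ) S], [Y → . S , (] }  — shift, reduce
  I17: { [P → ) ) ) .], [Y → ) . ) S] }  — shift, reduce
  I18: { [S → ( P .] }  — reduce

I0 contains reduce item [S → .] and shift items [P → . ) ) )], [S → . ( P], [S → . ,], [Y → . ) ) S] — shift-reduce conflict.
I1 contains reduce item [S → .] and shift items [P → . ) ) )], [S → . ( P], [S → . ,], [Y → . ) ) S] — shift-reduce conflict.
I6 contains reduce items [S → .], [S → Y .] and shift items [S → . ( P], [S → . ,], [Y → . ) ) S] — shift-reduce conflict.
I8 contains reduce item [S → .] and shift items [P → . ) ) )], [S → . ( P], [S → . ,], [Y → . ) ) S], [Y → S . , (] — shift-reduce conflict.
I10 contains reduce item [S → , .] and shift item [Y → S , . (] — shift-reduce conflict.
I13 contains reduce item [S → .] and shift items [S → . ( P], [S → . ,], [Y → . ) ) S] — shift-reduce conflict.
I14 contains reduce item [Y → ) ) S .] and shift item [Y → S . , (] — shift-reduce conflict.
I16 contains reduce item [S → .] and shift items [P → ) ) . )], [S → . ( P], [S → . ,], [Y → . ) ) S] — shift-reduce conflict.
I17 contains reduce item [P → ) ) ) .] and shift item [Y → ) . ) S] — shift-reduce conflict.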